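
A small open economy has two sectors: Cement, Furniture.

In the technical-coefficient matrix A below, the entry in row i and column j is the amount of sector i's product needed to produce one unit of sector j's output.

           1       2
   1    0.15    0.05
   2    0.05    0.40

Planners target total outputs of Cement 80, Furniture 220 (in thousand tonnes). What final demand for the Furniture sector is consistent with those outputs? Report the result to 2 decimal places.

I − A =
  [   0.85    -0.05]
  [  -0.05     0.60]
d = (I − A) x:
  d_1 = (+0.85)·80 + (-0.05)·220 = 57.00
  d_2 = (-0.05)·80 + (+0.60)·220 = 128.00

d_2 = 128.00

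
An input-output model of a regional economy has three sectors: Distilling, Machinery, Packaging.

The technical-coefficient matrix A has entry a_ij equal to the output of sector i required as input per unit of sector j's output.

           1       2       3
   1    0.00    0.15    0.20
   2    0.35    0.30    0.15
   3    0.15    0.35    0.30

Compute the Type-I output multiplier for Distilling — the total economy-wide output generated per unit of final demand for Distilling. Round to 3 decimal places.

m_1 = 2.650

I − A =
  [   1.00    -0.15    -0.20]
  [  -0.35     0.70    -0.15]
  [  -0.15    -0.35     0.70]
Cofactors of I−A, C_ij = (−1)^(i+j)·(minor ij) (rows/columns in the sector order above):
  C_11 = (0.70)(0.70) − (-0.15)(-0.35) = 0.4375
  C_12 = −[(-0.35)(0.70) − (-0.15)(-0.15)] = 0.2675
  C_13 = (-0.35)(-0.35) − (0.70)(-0.15) = 0.2275
  C_21 = −[(-0.15)(0.70) − (-0.20)(-0.35)] = 0.1750
  C_22 = (1.00)(0.70) − (-0.20)(-0.15) = 0.6700
  C_23 = −[(1.00)(-0.35) − (-0.15)(-0.15)] = 0.3725
  C_31 = (-0.15)(-0.15) − (-0.20)(0.70) = 0.1625
  C_32 = −[(1.00)(-0.15) − (-0.20)(-0.35)] = 0.2200
  C_33 = (1.00)(0.70) − (-0.15)(-0.35) = 0.6475
det(I−A) = Σ_j (I−A)_1j·C_1j = (1.00)(0.4375) + (-0.15)(0.2675) + (-0.20)(0.2275) = 0.351875
adj(I−A) = Cᵀ =
  [ 0.4375   0.1750   0.1625]
  [ 0.2675   0.6700   0.2200]
  [ 0.2275   0.3725   0.6475]
(I − A)⁻¹ = adj(I−A) / det(I−A) ≈
  [   1.2433     0.4973     0.4618]
  [   0.7602     1.9041     0.6252]
  [   0.6465     1.0586     1.8401]
The output multiplier for sector j is the column-j sum of the Leontief inverse (I − A)⁻¹ = adj(I−A) / det(I−A).
Column 1 of adj(I−A): (0.4375, 0.2675, 0.2275); det(I−A) = 0.351875.
m_1 = (0.4375 + 0.2675 + 0.2275) / 0.351875 = 0.9325 / 0.351875 ≈ 2.650.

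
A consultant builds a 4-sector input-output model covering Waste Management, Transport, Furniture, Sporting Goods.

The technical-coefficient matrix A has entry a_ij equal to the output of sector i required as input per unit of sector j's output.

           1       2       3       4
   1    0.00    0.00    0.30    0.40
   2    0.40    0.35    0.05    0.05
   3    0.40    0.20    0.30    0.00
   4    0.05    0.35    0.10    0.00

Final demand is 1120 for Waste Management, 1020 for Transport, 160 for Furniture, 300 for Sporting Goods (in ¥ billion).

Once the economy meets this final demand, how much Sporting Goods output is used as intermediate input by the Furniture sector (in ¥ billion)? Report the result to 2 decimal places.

I − A =
  [   1.00     0.00    -0.30    -0.40]
  [  -0.40     0.65    -0.05    -0.05]
  [  -0.40    -0.20     0.70     0.00]
  [  -0.05    -0.35    -0.10     1.00]
Compute the cofactors C_ij = (−1)^(i+j)·(3×3 minor ij) of I−A; the adjugate is their transpose:
adj(I−A) = Cᵀ =
  [ 0.43175   0.16600   0.22275   0.18100]
  [ 0.30375   0.55000   0.19075   0.14900]
  [ 0.33350   0.25200   0.56350   0.14600]
  [ 0.16125   0.22600   0.13425   0.34300]
det(I−A) = Σ_j (I−A)_1j·C_1j = (1.00)(0.43175) + (0.00)(0.30375) + (-0.30)(0.33350) + (-0.40)(0.16125) = 0.2672
(I − A)⁻¹ = adj(I−A) / det(I−A) ≈
  [   1.6158     0.6213     0.8336     0.6774]
  [   1.1368     2.0584     0.7139     0.5576]
  [   1.2481     0.9431     2.1089     0.5464]
  [   0.6035     0.8458     0.5024     1.2837]
First solve x = (I − A)⁻¹ d = adj(I−A)·d / det(I−A); in particular x_3 = (0.33350·1120 + 0.25200·1020 + 0.56350·160 + 0.14600·300) / 0.2672 = 764.52 / 0.2672 ≈ 2861.2275.
Intermediate flow from 4 to 3: z_43 = a_43 · x_3 = 0.10 × 764.52 / 0.2672 = 76.452 / 0.2672 ≈ 286.12.

z_43 = 286.12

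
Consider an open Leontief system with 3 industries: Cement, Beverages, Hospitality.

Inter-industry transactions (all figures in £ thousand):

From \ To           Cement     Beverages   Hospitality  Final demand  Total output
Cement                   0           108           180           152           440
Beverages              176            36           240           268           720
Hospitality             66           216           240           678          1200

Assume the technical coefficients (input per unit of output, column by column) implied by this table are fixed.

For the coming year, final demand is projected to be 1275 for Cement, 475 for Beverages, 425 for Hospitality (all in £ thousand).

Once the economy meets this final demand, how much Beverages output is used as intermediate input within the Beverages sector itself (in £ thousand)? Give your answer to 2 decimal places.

Technical coefficients a_ij = z_ij / X_j:
  a_11 = 0/440 = 0.00, a_21 = 176/440 = 0.40, a_31 = 66/440 = 0.15
  a_12 = 108/720 = 0.15, a_22 = 36/720 = 0.05, a_32 = 216/720 = 0.30
  a_13 = 180/1200 = 0.15, a_23 = 240/1200 = 0.20, a_33 = 240/1200 = 0.20
I − A =
  [   1.00    -0.15    -0.15]
  [  -0.40     0.95    -0.20]
  [  -0.15    -0.30     0.80]
Cofactors of I−A, C_ij = (−1)^(i+j)·(minor ij) (rows/columns in the sector order above):
  C_11 = (0.95)(0.80) − (-0.20)(-0.30) = 0.7000
  C_12 = −[(-0.40)(0.80) − (-0.20)(-0.15)] = 0.3500
  C_13 = (-0.40)(-0.30) − (0.95)(-0.15) = 0.2625
  C_21 = −[(-0.15)(0.80) − (-0.15)(-0.30)] = 0.1650
  C_22 = (1.00)(0.80) − (-0.15)(-0.15) = 0.7775
  C_23 = −[(1.00)(-0.30) − (-0.15)(-0.15)] = 0.3225
  C_31 = (-0.15)(-0.20) − (-0.15)(0.95) = 0.1725
  C_32 = −[(1.00)(-0.20) − (-0.15)(-0.40)] = 0.2600
  C_33 = (1.00)(0.95) − (-0.15)(-0.40) = 0.8900
det(I−A) = Σ_j (I−A)_1j·C_1j = (1.00)(0.7000) + (-0.15)(0.3500) + (-0.15)(0.2625) = 0.608125
adj(I−A) = Cᵀ =
  [ 0.7000   0.1650   0.1725]
  [ 0.3500   0.7775   0.2600]
  [ 0.2625   0.3225   0.8900]
(I − A)⁻¹ = adj(I−A) / det(I−A) ≈
  [   1.1511     0.2713     0.2837]
  [   0.5755     1.2785     0.4275]
  [   0.4317     0.5303     1.4635]
First solve x = (I − A)⁻¹ d = adj(I−A)·d / det(I−A); in particular x_2 = (0.3500·1275 + 0.7775·475 + 0.2600·425) / 0.608125 = 926.0625 / 0.608125 ≈ 1522.8160.
Intermediate flow from 2 to 2: z_22 = a_22 · x_2 = 0.05 × 926.0625 / 0.608125 = 46.303125 / 0.608125 ≈ 76.14.

z_22 = 76.14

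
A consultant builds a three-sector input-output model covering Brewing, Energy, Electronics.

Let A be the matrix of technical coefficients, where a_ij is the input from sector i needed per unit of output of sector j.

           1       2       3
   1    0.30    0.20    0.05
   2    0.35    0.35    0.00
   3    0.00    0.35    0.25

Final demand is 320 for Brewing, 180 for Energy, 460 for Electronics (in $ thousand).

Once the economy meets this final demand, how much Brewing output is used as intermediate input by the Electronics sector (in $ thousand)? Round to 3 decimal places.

z_13 = 46.068

I − A =
  [   0.70    -0.20    -0.05]
  [  -0.35     0.65     0.00]
  [   0.00    -0.35     0.75]
Cofactors of I−A, C_ij = (−1)^(i+j)·(minor ij) (rows/columns in the sector order above):
  C_11 = (0.65)(0.75) − (0.00)(-0.35) = 0.4875
  C_12 = −[(-0.35)(0.75) − (0.00)(0.00)] = 0.2625
  C_13 = (-0.35)(-0.35) − (0.65)(0.00) = 0.1225
  C_21 = −[(-0.20)(0.75) − (-0.05)(-0.35)] = 0.1675
  C_22 = (0.70)(0.75) − (-0.05)(0.00) = 0.5250
  C_23 = −[(0.70)(-0.35) − (-0.20)(0.00)] = 0.2450
  C_31 = (-0.20)(0.00) − (-0.05)(0.65) = 0.0325
  C_32 = −[(0.70)(0.00) − (-0.05)(-0.35)] = 0.0175
  C_33 = (0.70)(0.65) − (-0.20)(-0.35) = 0.3850
det(I−A) = Σ_j (I−A)_1j·C_1j = (0.70)(0.4875) + (-0.20)(0.2625) + (-0.05)(0.1225) = 0.282625
adj(I−A) = Cᵀ =
  [ 0.4875   0.1675   0.0325]
  [ 0.2625   0.5250   0.0175]
  [ 0.1225   0.2450   0.3850]
(I − A)⁻¹ = adj(I−A) / det(I−A) ≈
  [   1.7249     0.5927     0.1150]
  [   0.9288     1.8576     0.0619]
  [   0.4334     0.8669     1.3622]
First solve x = (I − A)⁻¹ d = adj(I−A)·d / det(I−A); in particular x_3 = (0.1225·320 + 0.2450·180 + 0.3850·460) / 0.282625 = 260.40 / 0.282625 ≈ 921.36223.
Intermediate flow from 1 to 3: z_13 = a_13 · x_3 = 0.05 × 260.40 / 0.282625 = 13.02 / 0.282625 ≈ 46.068.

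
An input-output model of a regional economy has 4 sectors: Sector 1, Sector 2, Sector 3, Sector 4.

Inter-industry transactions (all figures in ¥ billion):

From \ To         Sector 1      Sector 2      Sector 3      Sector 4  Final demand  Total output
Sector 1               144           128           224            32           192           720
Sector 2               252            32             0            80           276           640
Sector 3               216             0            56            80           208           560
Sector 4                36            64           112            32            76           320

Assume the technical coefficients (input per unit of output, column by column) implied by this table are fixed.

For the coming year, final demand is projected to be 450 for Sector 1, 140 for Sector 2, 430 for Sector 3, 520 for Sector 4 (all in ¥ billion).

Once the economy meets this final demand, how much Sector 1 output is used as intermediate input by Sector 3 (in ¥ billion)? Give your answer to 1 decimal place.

Technical coefficients a_ij = z_ij / X_j:
  a_11 = 144/720 = 0.20, a_21 = 252/720 = 0.35, a_31 = 216/720 = 0.30, a_41 = 36/720 = 0.05
  a_12 = 128/640 = 0.20, a_22 = 32/640 = 0.05, a_32 = 0/640 = 0.00, a_42 = 64/640 = 0.10
  a_13 = 224/560 = 0.40, a_23 = 0/560 = 0.00, a_33 = 56/560 = 0.10, a_43 = 112/560 = 0.20
  a_14 = 32/320 = 0.10, a_24 = 80/320 = 0.25, a_34 = 80/320 = 0.25, a_44 = 32/320 = 0.10
I − A =
  [   0.80    -0.20    -0.40    -0.10]
  [  -0.35     0.95     0.00    -0.25]
  [  -0.30     0.00     0.90    -0.25]
  [  -0.05    -0.10    -0.20     0.90]
Compute the cofactors C_ij = (−1)^(i+j)·(3×3 minor ij) of I−A; the adjugate is their transpose:
adj(I−A) = Cᵀ =
  [ 0.699500   0.171000   0.361000   0.225500]
  [ 0.292250   0.484500   0.178000   0.216500]
  [ 0.269625   0.079500   0.590250   0.216000]
  [ 0.131250   0.081000   0.171000   0.507000]
det(I−A) = Σ_j (I−A)_1j·C_1j = (0.80)(0.699500) + (-0.20)(0.292250) + (-0.40)(0.269625) + (-0.10)(0.131250) = 0.380175
(I − A)⁻¹ = adj(I−A) / det(I−A) ≈
  [   1.8399     0.4498     0.9496     0.5931]
  [   0.7687     1.2744     0.4682     0.5695]
  [   0.7092     0.2091     1.5526     0.5682]
  [   0.3452     0.2131     0.4498     1.3336]
First solve x = (I − A)⁻¹ d = adj(I−A)·d / det(I−A); in particular x_3 = (0.269625·450 + 0.079500·140 + 0.590250·430 + 0.216000·520) / 0.380175 = 498.58875 / 0.380175 ≈ 1311.472.
Intermediate flow from 1 to 3: z_13 = a_13 · x_3 = 0.40 × 498.58875 / 0.380175 = 199.4355 / 0.380175 ≈ 524.6.

z_13 = 524.6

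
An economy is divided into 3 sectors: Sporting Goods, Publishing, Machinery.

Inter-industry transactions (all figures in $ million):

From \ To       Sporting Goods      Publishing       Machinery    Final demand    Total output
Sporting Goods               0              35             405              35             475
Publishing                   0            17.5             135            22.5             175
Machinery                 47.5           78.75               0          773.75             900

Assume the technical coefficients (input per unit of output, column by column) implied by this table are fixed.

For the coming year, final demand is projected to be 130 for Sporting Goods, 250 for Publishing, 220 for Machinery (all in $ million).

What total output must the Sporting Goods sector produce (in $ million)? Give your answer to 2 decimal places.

x_S = 385.99

Technical coefficients a_ij = z_ij / X_j:
  a_SS = 0/475 = 0.00, a_PS = 0/475 = 0.00, a_MS = 47.5/475 = 0.10
  a_SP = 35/175 = 0.20, a_PP = 17.5/175 = 0.10, a_MP = 78.75/175 = 0.45
  a_SM = 405/900 = 0.45, a_PM = 135/900 = 0.15, a_MM = 0/900 = 0.00
I − A =
  [   1.00    -0.20    -0.45]
  [   0.00     0.90    -0.15]
  [  -0.10    -0.45     1.00]
Cofactors of I−A, C_ij = (−1)^(i+j)·(minor ij) (rows/columns in the sector order above):
  C_11 = (0.90)(1.00) − (-0.15)(-0.45) = 0.8325
  C_12 = −[(0.00)(1.00) − (-0.15)(-0.10)] = 0.0150
  C_13 = (0.00)(-0.45) − (0.90)(-0.10) = 0.0900
  C_21 = −[(-0.20)(1.00) − (-0.45)(-0.45)] = 0.4025
  C_22 = (1.00)(1.00) − (-0.45)(-0.10) = 0.9550
  C_23 = −[(1.00)(-0.45) − (-0.20)(-0.10)] = 0.4700
  C_31 = (-0.20)(-0.15) − (-0.45)(0.90) = 0.4350
  C_32 = −[(1.00)(-0.15) − (-0.45)(0.00)] = 0.1500
  C_33 = (1.00)(0.90) − (-0.20)(0.00) = 0.9000
det(I−A) = Σ_j (I−A)_1j·C_1j = (1.00)(0.8325) + (-0.20)(0.0150) + (-0.45)(0.0900) = 0.7890
adj(I−A) = Cᵀ =
  [ 0.8325   0.4025   0.4350]
  [ 0.0150   0.9550   0.1500]
  [ 0.0900   0.4700   0.9000]
(I − A)⁻¹ = adj(I−A) / det(I−A) ≈
  [   1.0551     0.5101     0.5513]
  [   0.0190     1.2104     0.1901]
  [   0.1141     0.5957     1.1407]
x = (I − A)⁻¹ d = adj(I−A)·d / det(I−A), with det(I−A) = 0.7890:
  x_S = (0.8325·130 + 0.4025·250 + 0.4350·220) / 0.7890 = 304.55 / 0.7890 ≈ 385.99
  x_P = (0.0150·130 + 0.9550·250 + 0.1500·220) / 0.7890 = 273.70 / 0.7890 ≈ 346.89
  x_M = (0.0900·130 + 0.4700·250 + 0.9000·220) / 0.7890 = 327.20 / 0.7890 ≈ 414.70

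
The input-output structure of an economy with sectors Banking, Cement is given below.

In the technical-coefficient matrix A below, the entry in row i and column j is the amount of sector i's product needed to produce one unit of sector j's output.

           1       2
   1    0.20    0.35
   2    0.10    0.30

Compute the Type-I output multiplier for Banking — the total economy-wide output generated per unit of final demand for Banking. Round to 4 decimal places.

m_1 = 1.5238

I − A =
  [   0.80    -0.35]
  [  -0.10     0.70]
det(I−A) = (0.80)(0.70) − (-0.35)(-0.10) = 0.5250
adj(I−A) = [[0.70, 0.35], [0.10, 0.80]]
(I − A)⁻¹ = adj(I−A) / det(I−A) ≈
  [   1.33333     0.66667]
  [   0.19048     1.52381]
The output multiplier for sector j is the column-j sum of the Leontief inverse (I − A)⁻¹ = adj(I−A) / det(I−A).
Column 1 of adj(I−A): (0.70, 0.10); det(I−A) = 0.5250.
m_1 = (0.70 + 0.10) / 0.5250 = 0.80 / 0.5250 ≈ 1.5238.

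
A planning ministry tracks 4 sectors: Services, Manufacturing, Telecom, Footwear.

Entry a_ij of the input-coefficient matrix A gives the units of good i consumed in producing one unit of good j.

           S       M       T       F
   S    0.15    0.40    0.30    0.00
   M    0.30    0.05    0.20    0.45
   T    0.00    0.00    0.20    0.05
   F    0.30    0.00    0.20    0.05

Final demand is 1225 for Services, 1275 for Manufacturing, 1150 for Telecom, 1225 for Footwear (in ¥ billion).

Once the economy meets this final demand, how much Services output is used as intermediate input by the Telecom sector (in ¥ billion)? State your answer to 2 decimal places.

I − A =
  [   0.85    -0.40    -0.30     0.00]
  [  -0.30     0.95    -0.20    -0.45]
  [   0.00     0.00     0.80    -0.05]
  [  -0.30     0.00    -0.20     0.95]
Compute the cofactors C_ij = (−1)^(i+j)·(3×3 minor ij) of I−A; the adjugate is their transpose:
adj(I−A) = Cᵀ =
  [ 0.712500   0.300000   0.382750   0.162250]
  [ 0.336000   0.633000   0.364000   0.319000]
  [ 0.014250   0.006000   0.599125   0.034375]
  [ 0.228000   0.096000   0.247000   0.550000]
det(I−A) = Σ_j (I−A)_1j·C_1j = (0.85)(0.712500) + (-0.40)(0.336000) + (-0.30)(0.014250) + (0.00)(0.228000) = 0.46695
(I − A)⁻¹ = adj(I−A) / det(I−A) ≈
  [   1.5259     0.6425     0.8197     0.3475]
  [   0.7196     1.3556     0.7795     0.6832]
  [   0.0305     0.0128     1.2831     0.0736]
  [   0.4883     0.2056     0.5290     1.1779]
First solve x = (I − A)⁻¹ d = adj(I−A)·d / det(I−A); in particular x_T = (0.014250·1225 + 0.006000·1275 + 0.599125·1150 + 0.034375·1225) / 0.46695 = 756.209375 / 0.46695 ≈ 1619.4654.
Intermediate flow from S to T: z_ST = a_ST · x_T = 0.30 × 756.209375 / 0.46695 = 226.8628125 / 0.46695 ≈ 485.84.

z_ST = 485.84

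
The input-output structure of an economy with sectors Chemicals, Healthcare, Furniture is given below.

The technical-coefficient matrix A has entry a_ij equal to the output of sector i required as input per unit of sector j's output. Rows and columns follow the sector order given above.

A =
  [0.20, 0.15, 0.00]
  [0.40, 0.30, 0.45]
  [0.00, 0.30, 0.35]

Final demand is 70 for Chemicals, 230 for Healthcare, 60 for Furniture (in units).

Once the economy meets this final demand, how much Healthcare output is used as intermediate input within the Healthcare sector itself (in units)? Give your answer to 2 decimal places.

z_HH = 220.37

I − A =
  [   0.80    -0.15     0.00]
  [  -0.40     0.70    -0.45]
  [   0.00    -0.30     0.65]
Cofactors of I−A, C_ij = (−1)^(i+j)·(minor ij) (rows/columns in the sector order above):
  C_11 = (0.70)(0.65) − (-0.45)(-0.30) = 0.3200
  C_12 = −[(-0.40)(0.65) − (-0.45)(0.00)] = 0.2600
  C_13 = (-0.40)(-0.30) − (0.70)(0.00) = 0.1200
  C_21 = −[(-0.15)(0.65) − (0.00)(-0.30)] = 0.0975
  C_22 = (0.80)(0.65) − (0.00)(0.00) = 0.5200
  C_23 = −[(0.80)(-0.30) − (-0.15)(0.00)] = 0.2400
  C_31 = (-0.15)(-0.45) − (0.00)(0.70) = 0.0675
  C_32 = −[(0.80)(-0.45) − (0.00)(-0.40)] = 0.3600
  C_33 = (0.80)(0.70) − (-0.15)(-0.40) = 0.5000
det(I−A) = Σ_j (I−A)_1j·C_1j = (0.80)(0.3200) + (-0.15)(0.2600) + (0.00)(0.1200) = 0.2170
adj(I−A) = Cᵀ =
  [ 0.3200   0.0975   0.0675]
  [ 0.2600   0.5200   0.3600]
  [ 0.1200   0.2400   0.5000]
(I − A)⁻¹ = adj(I−A) / det(I−A) ≈
  [   1.4747     0.4493     0.3111]
  [   1.1982     2.3963     1.6590]
  [   0.5530     1.1060     2.3041]
First solve x = (I − A)⁻¹ d = adj(I−A)·d / det(I−A); in particular x_H = (0.2600·70 + 0.5200·230 + 0.3600·60) / 0.2170 = 159.40 / 0.2170 ≈ 734.5622.
Intermediate flow from H to H: z_HH = a_HH · x_H = 0.30 × 159.40 / 0.2170 = 47.82 / 0.2170 ≈ 220.37.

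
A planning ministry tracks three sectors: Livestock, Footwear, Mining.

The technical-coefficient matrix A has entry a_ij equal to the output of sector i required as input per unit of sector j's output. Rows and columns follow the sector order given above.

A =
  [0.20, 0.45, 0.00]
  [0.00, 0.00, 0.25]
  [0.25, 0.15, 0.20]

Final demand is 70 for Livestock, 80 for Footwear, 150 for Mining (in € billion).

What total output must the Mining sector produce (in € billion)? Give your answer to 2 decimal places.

x_M = 268.27

I − A =
  [   0.80    -0.45     0.00]
  [   0.00     1.00    -0.25]
  [  -0.25    -0.15     0.80]
Cofactors of I−A, C_ij = (−1)^(i+j)·(minor ij) (rows/columns in the sector order above):
  C_11 = (1.00)(0.80) − (-0.25)(-0.15) = 0.7625
  C_12 = −[(0.00)(0.80) − (-0.25)(-0.25)] = 0.0625
  C_13 = (0.00)(-0.15) − (1.00)(-0.25) = 0.2500
  C_21 = −[(-0.45)(0.80) − (0.00)(-0.15)] = 0.3600
  C_22 = (0.80)(0.80) − (0.00)(-0.25) = 0.6400
  C_23 = −[(0.80)(-0.15) − (-0.45)(-0.25)] = 0.2325
  C_31 = (-0.45)(-0.25) − (0.00)(1.00) = 0.1125
  C_32 = −[(0.80)(-0.25) − (0.00)(0.00)] = 0.2000
  C_33 = (0.80)(1.00) − (-0.45)(0.00) = 0.8000
det(I−A) = Σ_j (I−A)_1j·C_1j = (0.80)(0.7625) + (-0.45)(0.0625) + (0.00)(0.2500) = 0.581875
adj(I−A) = Cᵀ =
  [ 0.7625   0.3600   0.1125]
  [ 0.0625   0.6400   0.2000]
  [ 0.2500   0.2325   0.8000]
(I − A)⁻¹ = adj(I−A) / det(I−A) ≈
  [   1.3104     0.6187     0.1933]
  [   0.1074     1.0999     0.3437]
  [   0.4296     0.3996     1.3749]
x = (I − A)⁻¹ d = adj(I−A)·d / det(I−A), with det(I−A) = 0.581875:
  x_L = (0.7625·70 + 0.3600·80 + 0.1125·150) / 0.581875 = 99.05 / 0.581875 ≈ 170.23
  x_F = (0.0625·70 + 0.6400·80 + 0.2000·150) / 0.581875 = 85.575 / 0.581875 ≈ 147.07
  x_M = (0.2500·70 + 0.2325·80 + 0.8000·150) / 0.581875 = 156.10 / 0.581875 ≈ 268.27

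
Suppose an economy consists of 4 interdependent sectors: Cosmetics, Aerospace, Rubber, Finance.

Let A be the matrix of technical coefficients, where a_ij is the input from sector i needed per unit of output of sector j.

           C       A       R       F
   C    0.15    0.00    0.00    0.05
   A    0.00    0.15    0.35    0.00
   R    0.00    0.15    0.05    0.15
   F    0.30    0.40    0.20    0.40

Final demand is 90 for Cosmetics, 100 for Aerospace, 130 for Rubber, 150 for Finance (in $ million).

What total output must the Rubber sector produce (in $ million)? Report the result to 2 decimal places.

I − A =
  [   0.85     0.00     0.00    -0.05]
  [   0.00     0.85    -0.35     0.00]
  [   0.00    -0.15     0.95    -0.15]
  [  -0.30    -0.40    -0.20     0.60]
Compute the cofactors C_ij = (−1)^(i+j)·(3×3 minor ij) of I−A; the adjugate is their transpose:
adj(I−A) = Cᵀ =
  [ 0.406500   0.020500   0.015500   0.037750]
  [ 0.015750   0.444750   0.173250   0.044625]
  [ 0.038250   0.125250   0.420750   0.108375]
  [ 0.226500   0.348500   0.263500   0.641750]
det(I−A) = Σ_j (I−A)_1j·C_1j = (0.85)(0.406500) + (0.00)(0.015750) + (0.00)(0.038250) + (-0.05)(0.226500) = 0.3342
(I − A)⁻¹ = adj(I−A) / det(I−A) ≈
  [   1.2163     0.0613     0.0464     0.1130]
  [   0.0471     1.3308     0.5184     0.1335]
  [   0.1145     0.3748     1.2590     0.3243]
  [   0.6777     1.0428     0.7885     1.9203]
x = (I − A)⁻¹ d = adj(I−A)·d / det(I−A), with det(I−A) = 0.3342:
  x_C = (0.406500·90 + 0.020500·100 + 0.015500·130 + 0.037750·150) / 0.3342 = 46.3125 / 0.3342 ≈ 138.58
  x_A = (0.015750·90 + 0.444750·100 + 0.173250·130 + 0.044625·150) / 0.3342 = 75.10875 / 0.3342 ≈ 224.74
  x_R = (0.038250·90 + 0.125250·100 + 0.420750·130 + 0.108375·150) / 0.3342 = 86.92125 / 0.3342 ≈ 260.09
  x_F = (0.226500·90 + 0.348500·100 + 0.263500·130 + 0.641750·150) / 0.3342 = 185.7525 / 0.3342 ≈ 555.81

x_R = 260.09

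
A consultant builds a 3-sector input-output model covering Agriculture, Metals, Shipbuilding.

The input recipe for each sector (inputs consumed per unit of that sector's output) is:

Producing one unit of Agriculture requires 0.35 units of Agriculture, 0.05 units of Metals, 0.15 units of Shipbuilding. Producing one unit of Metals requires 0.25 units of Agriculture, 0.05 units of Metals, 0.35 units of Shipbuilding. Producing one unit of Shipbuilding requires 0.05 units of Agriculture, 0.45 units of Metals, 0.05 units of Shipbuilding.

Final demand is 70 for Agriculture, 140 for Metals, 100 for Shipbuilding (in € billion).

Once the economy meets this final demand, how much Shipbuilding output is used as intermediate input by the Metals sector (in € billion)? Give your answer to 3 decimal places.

I − A =
  [   0.65    -0.25    -0.05]
  [  -0.05     0.95    -0.45]
  [  -0.15    -0.35     0.95]
Cofactors of I−A, C_ij = (−1)^(i+j)·(minor ij) (rows/columns in the sector order above):
  C_11 = (0.95)(0.95) − (-0.45)(-0.35) = 0.7450
  C_12 = −[(-0.05)(0.95) − (-0.45)(-0.15)] = 0.1150
  C_13 = (-0.05)(-0.35) − (0.95)(-0.15) = 0.1600
  C_21 = −[(-0.25)(0.95) − (-0.05)(-0.35)] = 0.2550
  C_22 = (0.65)(0.95) − (-0.05)(-0.15) = 0.6100
  C_23 = −[(0.65)(-0.35) − (-0.25)(-0.15)] = 0.2650
  C_31 = (-0.25)(-0.45) − (-0.05)(0.95) = 0.1600
  C_32 = −[(0.65)(-0.45) − (-0.05)(-0.05)] = 0.2950
  C_33 = (0.65)(0.95) − (-0.25)(-0.05) = 0.6050
det(I−A) = Σ_j (I−A)_1j·C_1j = (0.65)(0.7450) + (-0.25)(0.1150) + (-0.05)(0.1600) = 0.4475
adj(I−A) = Cᵀ =
  [ 0.7450   0.2550   0.1600]
  [ 0.1150   0.6100   0.2950]
  [ 0.1600   0.2650   0.6050]
(I − A)⁻¹ = adj(I−A) / det(I−A) ≈
  [   1.6648     0.5698     0.3575]
  [   0.2570     1.3631     0.6592]
  [   0.3575     0.5922     1.3520]
First solve x = (I − A)⁻¹ d = adj(I−A)·d / det(I−A); in particular x_M = (0.1150·70 + 0.6100·140 + 0.2950·100) / 0.4475 = 122.95 / 0.4475 ≈ 274.74860.
Intermediate flow from S to M: z_SM = a_SM · x_M = 0.35 × 122.95 / 0.4475 = 43.0325 / 0.4475 ≈ 96.162.

z_SM = 96.162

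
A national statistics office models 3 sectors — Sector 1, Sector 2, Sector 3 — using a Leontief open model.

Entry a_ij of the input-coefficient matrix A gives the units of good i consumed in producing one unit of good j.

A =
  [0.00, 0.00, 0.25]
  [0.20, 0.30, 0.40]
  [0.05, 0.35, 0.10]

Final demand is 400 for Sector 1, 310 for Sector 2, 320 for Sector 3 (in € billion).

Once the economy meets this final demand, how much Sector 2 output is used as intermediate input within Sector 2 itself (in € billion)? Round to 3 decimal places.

I − A =
  [   1.00     0.00    -0.25]
  [  -0.20     0.70    -0.40]
  [  -0.05    -0.35     0.90]
Cofactors of I−A, C_ij = (−1)^(i+j)·(minor ij) (rows/columns in the sector order above):
  C_11 = (0.70)(0.90) − (-0.40)(-0.35) = 0.4900
  C_12 = −[(-0.20)(0.90) − (-0.40)(-0.05)] = 0.2000
  C_13 = (-0.20)(-0.35) − (0.70)(-0.05) = 0.1050
  C_21 = −[(0.00)(0.90) − (-0.25)(-0.35)] = 0.0875
  C_22 = (1.00)(0.90) − (-0.25)(-0.05) = 0.8875
  C_23 = −[(1.00)(-0.35) − (0.00)(-0.05)] = 0.3500
  C_31 = (0.00)(-0.40) − (-0.25)(0.70) = 0.1750
  C_32 = −[(1.00)(-0.40) − (-0.25)(-0.20)] = 0.4500
  C_33 = (1.00)(0.70) − (0.00)(-0.20) = 0.7000
det(I−A) = Σ_j (I−A)_1j·C_1j = (1.00)(0.4900) + (0.00)(0.2000) + (-0.25)(0.1050) = 0.46375
adj(I−A) = Cᵀ =
  [ 0.4900   0.0875   0.1750]
  [ 0.2000   0.8875   0.4500]
  [ 0.1050   0.3500   0.7000]
(I − A)⁻¹ = adj(I−A) / det(I−A) ≈
  [   1.0566     0.1887     0.3774]
  [   0.4313     1.9137     0.9704]
  [   0.2264     0.7547     1.5094]
First solve x = (I − A)⁻¹ d = adj(I−A)·d / det(I−A); in particular x_2 = (0.2000·400 + 0.8875·310 + 0.4500·320) / 0.46375 = 499.125 / 0.46375 ≈ 1076.28032.
Intermediate flow from 2 to 2: z_22 = a_22 · x_2 = 0.30 × 499.125 / 0.46375 = 149.7375 / 0.46375 ≈ 322.884.

z_22 = 322.884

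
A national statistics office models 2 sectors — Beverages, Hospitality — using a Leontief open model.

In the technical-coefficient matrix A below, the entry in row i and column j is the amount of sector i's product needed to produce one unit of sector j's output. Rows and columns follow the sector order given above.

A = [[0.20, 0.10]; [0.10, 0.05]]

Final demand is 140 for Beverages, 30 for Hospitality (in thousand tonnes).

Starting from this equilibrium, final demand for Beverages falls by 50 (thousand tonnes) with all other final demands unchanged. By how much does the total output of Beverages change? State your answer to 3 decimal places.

Δx_B = -63.333

I − A =
  [   0.80    -0.10]
  [  -0.10     0.95]
det(I−A) = (0.80)(0.95) − (-0.10)(-0.10) = 0.7500
adj(I−A) = [[0.95, 0.10], [0.10, 0.80]]
(I − A)⁻¹ = adj(I−A) / det(I−A) ≈
  [   1.2667     0.1333]
  [   0.1333     1.0667]
Δx = (I − A)⁻¹ Δd with Δd having -50 in the Beverages component and 0 elsewhere.
So Δx_B = L_BB · (-50), where L_BB = adj(I−A)_BB / det(I−A) = 0.95 / 0.7500.
Δx_B = 0.95 × (-50) / 0.7500 = -47.50 / 0.7500 ≈ -63.333.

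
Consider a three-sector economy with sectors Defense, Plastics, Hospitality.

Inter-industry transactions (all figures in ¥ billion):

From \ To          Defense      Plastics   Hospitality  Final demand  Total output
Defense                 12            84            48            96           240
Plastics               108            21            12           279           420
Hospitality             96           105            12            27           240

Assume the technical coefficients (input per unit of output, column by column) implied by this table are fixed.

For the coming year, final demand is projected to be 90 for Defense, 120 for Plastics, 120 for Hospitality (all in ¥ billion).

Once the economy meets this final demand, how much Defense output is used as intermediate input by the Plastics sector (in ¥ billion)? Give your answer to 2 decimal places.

z_DP = 47.29

Technical coefficients a_ij = z_ij / X_j:
  a_DD = 12/240 = 0.05, a_PD = 108/240 = 0.45, a_HD = 96/240 = 0.40
  a_DP = 84/420 = 0.20, a_PP = 21/420 = 0.05, a_HP = 105/420 = 0.25
  a_DH = 48/240 = 0.20, a_PH = 12/240 = 0.05, a_HH = 12/240 = 0.05
I − A =
  [   0.95    -0.20    -0.20]
  [  -0.45     0.95    -0.05]
  [  -0.40    -0.25     0.95]
Cofactors of I−A, C_ij = (−1)^(i+j)·(minor ij) (rows/columns in the sector order above):
  C_11 = (0.95)(0.95) − (-0.05)(-0.25) = 0.8900
  C_12 = −[(-0.45)(0.95) − (-0.05)(-0.40)] = 0.4475
  C_13 = (-0.45)(-0.25) − (0.95)(-0.40) = 0.4925
  C_21 = −[(-0.20)(0.95) − (-0.20)(-0.25)] = 0.2400
  C_22 = (0.95)(0.95) − (-0.20)(-0.40) = 0.8225
  C_23 = −[(0.95)(-0.25) − (-0.20)(-0.40)] = 0.3175
  C_31 = (-0.20)(-0.05) − (-0.20)(0.95) = 0.2000
  C_32 = −[(0.95)(-0.05) − (-0.20)(-0.45)] = 0.1375
  C_33 = (0.95)(0.95) − (-0.20)(-0.45) = 0.8125
det(I−A) = Σ_j (I−A)_1j·C_1j = (0.95)(0.8900) + (-0.20)(0.4475) + (-0.20)(0.4925) = 0.6575
adj(I−A) = Cᵀ =
  [ 0.8900   0.2400   0.2000]
  [ 0.4475   0.8225   0.1375]
  [ 0.4925   0.3175   0.8125]
(I − A)⁻¹ = adj(I−A) / det(I−A) ≈
  [   1.3536     0.3650     0.3042]
  [   0.6806     1.2510     0.2091]
  [   0.7490     0.4829     1.2357]
First solve x = (I − A)⁻¹ d = adj(I−A)·d / det(I−A); in particular x_P = (0.4475·90 + 0.8225·120 + 0.1375·120) / 0.6575 = 155.475 / 0.6575 ≈ 236.4639.
Intermediate flow from D to P: z_DP = a_DP · x_P = 0.20 × 155.475 / 0.6575 = 31.095 / 0.6575 ≈ 47.29.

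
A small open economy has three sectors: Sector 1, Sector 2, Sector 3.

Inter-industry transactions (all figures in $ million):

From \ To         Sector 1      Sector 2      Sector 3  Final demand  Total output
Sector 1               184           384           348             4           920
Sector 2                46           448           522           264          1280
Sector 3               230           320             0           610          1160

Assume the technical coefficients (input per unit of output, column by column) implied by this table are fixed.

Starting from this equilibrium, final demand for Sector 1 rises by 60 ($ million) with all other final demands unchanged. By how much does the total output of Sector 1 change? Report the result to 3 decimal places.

Technical coefficients a_ij = z_ij / X_j:
  a_11 = 184/920 = 0.20, a_21 = 46/920 = 0.05, a_31 = 230/920 = 0.25
  a_12 = 384/1280 = 0.30, a_22 = 448/1280 = 0.35, a_32 = 320/1280 = 0.25
  a_13 = 348/1160 = 0.30, a_23 = 522/1160 = 0.45, a_33 = 0/1160 = 0.00
I − A =
  [   0.80    -0.30    -0.30]
  [  -0.05     0.65    -0.45]
  [  -0.25    -0.25     1.00]
Cofactors of I−A, C_ij = (−1)^(i+j)·(minor ij) (rows/columns in the sector order above):
  C_11 = (0.65)(1.00) − (-0.45)(-0.25) = 0.5375
  C_12 = −[(-0.05)(1.00) − (-0.45)(-0.25)] = 0.1625
  C_13 = (-0.05)(-0.25) − (0.65)(-0.25) = 0.1750
  C_21 = −[(-0.30)(1.00) − (-0.30)(-0.25)] = 0.3750
  C_22 = (0.80)(1.00) − (-0.30)(-0.25) = 0.7250
  C_23 = −[(0.80)(-0.25) − (-0.30)(-0.25)] = 0.2750
  C_31 = (-0.30)(-0.45) − (-0.30)(0.65) = 0.3300
  C_32 = −[(0.80)(-0.45) − (-0.30)(-0.05)] = 0.3750
  C_33 = (0.80)(0.65) − (-0.30)(-0.05) = 0.5050
det(I−A) = Σ_j (I−A)_1j·C_1j = (0.80)(0.5375) + (-0.30)(0.1625) + (-0.30)(0.1750) = 0.32875
adj(I−A) = Cᵀ =
  [ 0.5375   0.3750   0.3300]
  [ 0.1625   0.7250   0.3750]
  [ 0.1750   0.2750   0.5050]
(I − A)⁻¹ = adj(I−A) / det(I−A) ≈
  [   1.6350     1.1407     1.0038]
  [   0.4943     2.2053     1.1407]
  [   0.5323     0.8365     1.5361]
Δx = (I − A)⁻¹ Δd with Δd having +60 in the Sector 1 component and 0 elsewhere.
So Δx_1 = L_11 · (+60), where L_11 = adj(I−A)_11 / det(I−A) = 0.5375 / 0.32875.
Δx_1 = 0.5375 × (+60) / 0.32875 = 32.25 / 0.32875 ≈ 98.099.

Δx_1 = 98.099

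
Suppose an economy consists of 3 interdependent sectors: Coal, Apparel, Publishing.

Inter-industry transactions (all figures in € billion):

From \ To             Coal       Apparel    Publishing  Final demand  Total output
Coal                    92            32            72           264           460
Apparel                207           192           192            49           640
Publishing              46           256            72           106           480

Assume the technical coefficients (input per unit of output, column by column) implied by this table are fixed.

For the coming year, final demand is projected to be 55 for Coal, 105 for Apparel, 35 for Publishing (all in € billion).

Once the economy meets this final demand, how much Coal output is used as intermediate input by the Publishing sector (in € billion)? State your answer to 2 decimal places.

z_13 = 34.57

Technical coefficients a_ij = z_ij / X_j:
  a_11 = 92/460 = 0.20, a_21 = 207/460 = 0.45, a_31 = 46/460 = 0.10
  a_12 = 32/640 = 0.05, a_22 = 192/640 = 0.30, a_32 = 256/640 = 0.40
  a_13 = 72/480 = 0.15, a_23 = 192/480 = 0.40, a_33 = 72/480 = 0.15
I − A =
  [   0.80    -0.05    -0.15]
  [  -0.45     0.70    -0.40]
  [  -0.10    -0.40     0.85]
Cofactors of I−A, C_ij = (−1)^(i+j)·(minor ij) (rows/columns in the sector order above):
  C_11 = (0.70)(0.85) − (-0.40)(-0.40) = 0.4350
  C_12 = −[(-0.45)(0.85) − (-0.40)(-0.10)] = 0.4225
  C_13 = (-0.45)(-0.40) − (0.70)(-0.10) = 0.2500
  C_21 = −[(-0.05)(0.85) − (-0.15)(-0.40)] = 0.1025
  C_22 = (0.80)(0.85) − (-0.15)(-0.10) = 0.6650
  C_23 = −[(0.80)(-0.40) − (-0.05)(-0.10)] = 0.3250
  C_31 = (-0.05)(-0.40) − (-0.15)(0.70) = 0.1250
  C_32 = −[(0.80)(-0.40) − (-0.15)(-0.45)] = 0.3875
  C_33 = (0.80)(0.70) − (-0.05)(-0.45) = 0.5375
det(I−A) = Σ_j (I−A)_1j·C_1j = (0.80)(0.4350) + (-0.05)(0.4225) + (-0.15)(0.2500) = 0.289375
adj(I−A) = Cᵀ =
  [ 0.4350   0.1025   0.1250]
  [ 0.4225   0.6650   0.3875]
  [ 0.2500   0.3250   0.5375]
(I − A)⁻¹ = adj(I−A) / det(I−A) ≈
  [   1.5032     0.3542     0.4320]
  [   1.4600     2.2981     1.3391]
  [   0.8639     1.1231     1.8575]
First solve x = (I − A)⁻¹ d = adj(I−A)·d / det(I−A); in particular x_3 = (0.2500·55 + 0.3250·105 + 0.5375·35) / 0.289375 = 66.6875 / 0.289375 ≈ 230.4536.
Intermediate flow from 1 to 3: z_13 = a_13 · x_3 = 0.15 × 66.6875 / 0.289375 = 10.003125 / 0.289375 ≈ 34.57.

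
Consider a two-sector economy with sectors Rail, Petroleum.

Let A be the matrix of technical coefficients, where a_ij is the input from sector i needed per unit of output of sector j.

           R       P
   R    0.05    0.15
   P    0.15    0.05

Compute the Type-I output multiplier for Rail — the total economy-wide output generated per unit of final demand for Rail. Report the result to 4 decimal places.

I − A =
  [   0.95    -0.15]
  [  -0.15     0.95]
det(I−A) = (0.95)(0.95) − (-0.15)(-0.15) = 0.8800
adj(I−A) = [[0.95, 0.15], [0.15, 0.95]]
(I − A)⁻¹ = adj(I−A) / det(I−A) ≈
  [   1.07955     0.17045]
  [   0.17045     1.07955]
The output multiplier for sector j is the column-j sum of the Leontief inverse (I − A)⁻¹ = adj(I−A) / det(I−A).
Column R of adj(I−A): (0.95, 0.15); det(I−A) = 0.8800.
m_R = (0.95 + 0.15) / 0.8800 = 1.10 / 0.8800 = 1.2500.

m_R = 1.2500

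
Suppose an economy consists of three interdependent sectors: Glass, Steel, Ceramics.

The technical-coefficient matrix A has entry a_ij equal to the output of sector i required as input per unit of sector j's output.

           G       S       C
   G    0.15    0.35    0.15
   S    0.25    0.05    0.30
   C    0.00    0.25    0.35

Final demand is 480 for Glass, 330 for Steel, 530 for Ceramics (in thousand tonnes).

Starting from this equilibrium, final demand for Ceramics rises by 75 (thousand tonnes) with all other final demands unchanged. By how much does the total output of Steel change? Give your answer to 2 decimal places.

I − A =
  [   0.85    -0.35    -0.15]
  [  -0.25     0.95    -0.30]
  [   0.00    -0.25     0.65]
Cofactors of I−A, C_ij = (−1)^(i+j)·(minor ij) (rows/columns in the sector order above):
  C_11 = (0.95)(0.65) − (-0.30)(-0.25) = 0.5425
  C_12 = −[(-0.25)(0.65) − (-0.30)(0.00)] = 0.1625
  C_13 = (-0.25)(-0.25) − (0.95)(0.00) = 0.0625
  C_21 = −[(-0.35)(0.65) − (-0.15)(-0.25)] = 0.2650
  C_22 = (0.85)(0.65) − (-0.15)(0.00) = 0.5525
  C_23 = −[(0.85)(-0.25) − (-0.35)(0.00)] = 0.2125
  C_31 = (-0.35)(-0.30) − (-0.15)(0.95) = 0.2475
  C_32 = −[(0.85)(-0.30) − (-0.15)(-0.25)] = 0.2925
  C_33 = (0.85)(0.95) − (-0.35)(-0.25) = 0.7200
det(I−A) = Σ_j (I−A)_1j·C_1j = (0.85)(0.5425) + (-0.35)(0.1625) + (-0.15)(0.0625) = 0.394875
adj(I−A) = Cᵀ =
  [ 0.5425   0.2650   0.2475]
  [ 0.1625   0.5525   0.2925]
  [ 0.0625   0.2125   0.7200]
(I − A)⁻¹ = adj(I−A) / det(I−A) ≈
  [   1.3739     0.6711     0.6268]
  [   0.4115     1.3992     0.7407]
  [   0.1583     0.5381     1.8234]
Δx = (I − A)⁻¹ Δd with Δd having +75 in the Ceramics component and 0 elsewhere.
So Δx_S = L_SC · (+75), where L_SC = adj(I−A)_SC / det(I−A) = 0.2925 / 0.394875.
Δx_S = 0.2925 × (+75) / 0.394875 = 21.9375 / 0.394875 ≈ 55.56.

Δx_S = 55.56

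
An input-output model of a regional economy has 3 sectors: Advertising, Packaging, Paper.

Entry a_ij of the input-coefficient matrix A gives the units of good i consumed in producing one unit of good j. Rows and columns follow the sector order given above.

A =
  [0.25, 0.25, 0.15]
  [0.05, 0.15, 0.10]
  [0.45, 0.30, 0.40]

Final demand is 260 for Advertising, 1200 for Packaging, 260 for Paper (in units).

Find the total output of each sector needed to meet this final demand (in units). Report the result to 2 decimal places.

I − A =
  [   0.75    -0.25    -0.15]
  [  -0.05     0.85    -0.10]
  [  -0.45    -0.30     0.60]
Cofactors of I−A, C_ij = (−1)^(i+j)·(minor ij) (rows/columns in the sector order above):
  C_11 = (0.85)(0.60) − (-0.10)(-0.30) = 0.4800
  C_12 = −[(-0.05)(0.60) − (-0.10)(-0.45)] = 0.0750
  C_13 = (-0.05)(-0.30) − (0.85)(-0.45) = 0.3975
  C_21 = −[(-0.25)(0.60) − (-0.15)(-0.30)] = 0.1950
  C_22 = (0.75)(0.60) − (-0.15)(-0.45) = 0.3825
  C_23 = −[(0.75)(-0.30) − (-0.25)(-0.45)] = 0.3375
  C_31 = (-0.25)(-0.10) − (-0.15)(0.85) = 0.1525
  C_32 = −[(0.75)(-0.10) − (-0.15)(-0.05)] = 0.0825
  C_33 = (0.75)(0.85) − (-0.25)(-0.05) = 0.6250
det(I−A) = Σ_j (I−A)_1j·C_1j = (0.75)(0.4800) + (-0.25)(0.0750) + (-0.15)(0.3975) = 0.281625
adj(I−A) = Cᵀ =
  [ 0.4800   0.1950   0.1525]
  [ 0.0750   0.3825   0.0825]
  [ 0.3975   0.3375   0.6250]
(I − A)⁻¹ = adj(I−A) / det(I−A) ≈
  [   1.7044     0.6924     0.5415]
  [   0.2663     1.3582     0.2929]
  [   1.4115     1.1984     2.2193]
x = (I − A)⁻¹ d = adj(I−A)·d / det(I−A), with det(I−A) = 0.281625:
  x_1 = (0.4800·260 + 0.1950·1200 + 0.1525·260) / 0.281625 = 398.45 / 0.281625 ≈ 1414.82
  x_2 = (0.0750·260 + 0.3825·1200 + 0.0825·260) / 0.281625 = 499.95 / 0.281625 ≈ 1775.23
  x_3 = (0.3975·260 + 0.3375·1200 + 0.6250·260) / 0.281625 = 670.85 / 0.281625 ≈ 2382.07

x_1 = 1414.82, x_2 = 1775.23, x_3 = 2382.07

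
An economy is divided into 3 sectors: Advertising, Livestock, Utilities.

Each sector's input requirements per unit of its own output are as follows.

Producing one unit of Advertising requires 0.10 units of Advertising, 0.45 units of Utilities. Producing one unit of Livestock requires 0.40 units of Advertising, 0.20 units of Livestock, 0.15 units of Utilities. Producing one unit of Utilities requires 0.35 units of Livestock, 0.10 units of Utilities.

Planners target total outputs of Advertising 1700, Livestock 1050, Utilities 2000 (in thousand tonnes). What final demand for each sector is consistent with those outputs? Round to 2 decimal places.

I − A =
  [   0.90    -0.40     0.00]
  [   0.00     0.80    -0.35]
  [  -0.45    -0.15     0.90]
d = (I − A) x:
  d_A = (+0.90)·1700 + (-0.40)·1050 + (+0.00)·2000 = 1110.00
  d_L = (+0.00)·1700 + (+0.80)·1050 + (-0.35)·2000 = 140.00
  d_U = (-0.45)·1700 + (-0.15)·1050 + (+0.90)·2000 = 877.50

d_A = 1110.00, d_L = 140.00, d_U = 877.50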